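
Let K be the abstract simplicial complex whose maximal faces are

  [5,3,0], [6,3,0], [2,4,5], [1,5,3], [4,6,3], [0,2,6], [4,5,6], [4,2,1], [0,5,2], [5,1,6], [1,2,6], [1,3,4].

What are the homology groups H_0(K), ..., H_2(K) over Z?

Take the total order 0 < 1 < 2 < 3 < 4 < 5 < 6 on the vertex set. Then K (dimension 2) consists of the simplices:

  0-simplices (7): [0], [1], [2], [3], [4], [5], [6]
  1-simplices (18): [0,2], [0,3], [0,5], [0,6], [1,2], [1,3], [1,4], [1,5], [1,6], [2,4], [2,5], [2,6], [3,4], [3,5], [3,6], [4,5], [4,6], [5,6]
  2-simplices (12): [0,2,5], [0,2,6], [0,3,5], [0,3,6], [1,2,4], [1,2,6], [1,3,4], [1,3,5], [1,5,6], [2,4,5], [3,4,6], [4,5,6]

Hence C_0 ≅ Z^7, C_1 ≅ Z^18, C_2 ≅ Z^12.

The boundary map ∂_1: C_1 → C_0 maps an edge to its endpoints' difference, ∂[p,q] = q − p. For instance
  ∂[0,6] = [6] − [0].
As a 7×18 matrix over Z this has rank 6, with invariant factors (1,1,1,1,1,1).

Boundary ∂_2: C_2 → C_1 sends each 2-simplex [p,q,r] to [q,r] − [p,r] + [p,q]. For instance
  ∂[1,5,6] = [5,6] − [1,6] + [1,5],
  ∂[4,5,6] = [5,6] − [4,6] + [4,5].
The resulting 18×12 matrix has rank 12, and its Smith normal form has invariant factors (1,1,1,1,1,1,1,1,1,1,1,2).

Now H_k = ker ∂_k / im ∂_{k+1}, so:

  H_0: rank C_0 − rank ∂_1 = 7 − 6 = 1, and the invariant factors of ∂_1 are all 1, so H_0 = Z.
  H_1: rank ker ∂_1 − rank ∂_2 = (18 − 6) − 12 = 0, and ∂_2 has invariant factor 2 > 1, so H_1 = Z_2.
  H_2: rank ker ∂_2 − rank ∂_3 = (12 − 12) − 0 = 0, and there is no ∂_3, so H_2 = 0.

H_0 = Z,  H_1 = Z_2,  H_2 = 0.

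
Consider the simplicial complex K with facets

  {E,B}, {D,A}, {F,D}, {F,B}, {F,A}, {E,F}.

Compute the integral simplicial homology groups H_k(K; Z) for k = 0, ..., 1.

H_0 = Z,  H_1 = Z^2.

We work with the vertex ordering A < B < D < E < F. The simplices of K, each written with vertices in increasing order, are:

  0-simplices (5): A, B, D, E, F
  1-simplices (6): AD, AF, BE, BF, DF, EF

giving chain groups C_0 ≅ Z^5, C_1 ≅ Z^6.

The boundary map ∂_1: C_1 → C_0 sends each edge [p,q] (with p < q) to q − p. For instance
  ∂AD = D − A.
As a 5×6 matrix over Z this has rank 4, with invariant factors (1,1,1,1).

Now H_k = ker ∂_k / im ∂_{k+1}, so:

  H_0: rank C_0 − rank ∂_1 = 5 − 4 = 1, and the invariant factors of ∂_1 are all 1, so H_0 ≅ Z.
  H_1: rank ker ∂_1 − rank ∂_2 = (6 − 4) − 0 = 2, and there is no ∂_2, so H_1 ≅ Z^2.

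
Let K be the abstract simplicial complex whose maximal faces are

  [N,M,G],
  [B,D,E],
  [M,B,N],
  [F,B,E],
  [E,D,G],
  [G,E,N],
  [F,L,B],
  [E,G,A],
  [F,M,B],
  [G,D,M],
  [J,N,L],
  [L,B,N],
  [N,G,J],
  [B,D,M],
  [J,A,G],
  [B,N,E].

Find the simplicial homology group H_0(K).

H_0 = Z.

Take the total order A < B < D < E < F < G < J < L < M < N on the vertex set. Then K (dimension 2) consists of the simplices:

  0-simplices (10): A, B, D, E, F, G, J, L, M, N
  1-simplices (24): AE, AG, AJ, BD, BE, BF, BL, BM, BN, DE, DG, DM, EF, EG, EN, FL, FM, GJ, GM, GN, JL, JN, LN, MN
  2-simplices (16): AEG, AGJ, BDE, BDM, BEF, BEN, BFL, BFM, BLN, BMN, DEG, DGM, EGN, GJN, GMN, JLN

so the chain groups are C_0 ≅ Z^10, C_1 ≅ Z^24, C_2 ≅ Z^16.

∂_1: C_1 → C_0 maps an edge to its endpoints' difference, ∂[p,q] = q − p.
The resulting 10×24 matrix has rank 9, and its Smith normal form has invariant factors (1,1,1,1,1,1,1,1,1).

Boundary ∂_2: C_2 → C_1 acts by ∂[p,q,r] = [q,r] − [p,r] + [p,q]. For instance
  ∂BMN = MN − BN + BM,
  ∂BEF = EF − BF + BE.
This gives a 24×16 integer matrix of rank 15; reducing to Smith normal form yields diagonal entries (1,1,1,1,1,1,1,1,1,1,1,1,1,1,1).

From H_k ≅ ker(∂_k) / im(∂_{k+1}) we obtain:

  H_0: rank C_0 − rank ∂_1 = 10 − 9 = 1, and the invariant factors of ∂_1 are all 1, so H_0 ≅ Z.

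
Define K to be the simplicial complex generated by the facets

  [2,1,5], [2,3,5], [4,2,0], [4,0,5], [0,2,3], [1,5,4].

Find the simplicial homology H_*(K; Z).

H_0 = Z,  H_1 = Z,  H_2 = 0.

K has 6 vertices, 12 edges, 6 triangles.
rank ∂_0 = 0, rank ∂_1 = 5 ⇒ b_0 = 6 − 0 − 5 = 1; all invariant factors of ∂_1 are 1 so no torsion. So H_0 ≅ Z.
rank ∂_1 = 5, rank ∂_2 = 6 ⇒ b_1 = 12 − 5 − 6 = 1; all invariant factors of ∂_2 are 1 so no torsion. So H_1 ≅ Z.
rank ∂_2 = 6, rank ∂_3 = 0 ⇒ b_2 = 6 − 6 − 0 = 0. So H_2 ≅ 0.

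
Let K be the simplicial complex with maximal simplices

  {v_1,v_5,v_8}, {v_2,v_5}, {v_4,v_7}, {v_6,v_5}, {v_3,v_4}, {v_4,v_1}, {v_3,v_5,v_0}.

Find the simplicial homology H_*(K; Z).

We work with the vertex ordering v_0 < v_1 < v_2 < v_3 < v_4 < v_5 < v_6 < v_7 < v_8. The simplices of K, each written with vertices in increasing order, are:

  0-simplices (9): [v_0], [v_1], [v_2], [v_3], [v_4], [v_5], [v_6], [v_7], [v_8]
  1-simplices (11): [v_0,v_3], [v_0,v_5], [v_1,v_4], [v_1,v_5], [v_1,v_8], [v_2,v_5], [v_3,v_4], [v_3,v_5], [v_4,v_7], [v_5,v_6], [v_5,v_8]
  2-simplices (2): [v_0,v_3,v_5], [v_1,v_5,v_8]

giving chain groups C_0 ≅ Z^9, C_1 ≅ Z^11, C_2 ≅ Z^2.

The boundary map ∂_1: C_1 → C_0 maps an edge to its endpoints' difference, ∂[p,q] = q − p.
The resulting 9×11 matrix has rank 8, and its Smith normal form has invariant factors (1,1,1,1,1,1,1,1).

∂_2: C_2 → C_1 sends each 2-simplex [p,q,r] to [q,r] − [p,r] + [p,q]. For instance
  ∂[v_0,v_3,v_5] = [v_3,v_5] − [v_0,v_5] + [v_0,v_3],
  ∂[v_1,v_5,v_8] = [v_5,v_8] − [v_1,v_8] + [v_1,v_5].
The 11×2 boundary matrix has rank 2 and Smith normal form diag(1,1).

From H_k ≅ ker(∂_k) / im(∂_{k+1}) we obtain:

  H_0: rank C_0 − rank ∂_1 = 9 − 8 = 1, and the invariant factors of ∂_1 are all 1, so H_0 ≅ Z.
  H_1: rank ker ∂_1 − rank ∂_2 = (11 − 8) − 2 = 1, and the invariant factors of ∂_2 are all 1, so H_1 ≅ Z.
  H_2: rank ker ∂_2 − rank ∂_3 = (2 − 2) − 0 = 0, and there is no ∂_3, so H_2 ≅ 0.

H_0 ≅ Z,  H_1 ≅ Z,  H_2 = 0.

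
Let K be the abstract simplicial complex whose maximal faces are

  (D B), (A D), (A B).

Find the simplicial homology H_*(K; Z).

Order the vertices as A < B < D. Listing each simplex with vertices in this order, K has dimension 1 with simplices:

  0-simplices (3): A, B, D
  1-simplices (3): AB, AD, BD

Hence C_0 ≅ Z^3, C_1 ≅ Z^3.

The boundary map ∂_1: C_1 → C_0 maps an edge to its endpoints' difference, ∂[p,q] = q − p.
The 3×3 boundary matrix has rank 2 and Smith normal form diag(1,1).

From H_k ≅ ker(∂_k) / im(∂_{k+1}) we obtain:

  H_0: rank C_0 − rank ∂_1 = 3 − 2 = 1, and the invariant factors of ∂_1 are all 1, so H_0 = Z.
  H_1: rank ker ∂_1 − rank ∂_2 = (3 − 2) − 0 = 1, and there is no ∂_2, so H_1 = Z.

(K is a triangulation of the circle S^1.)

H_0 ≅ Z,  H_1 ≅ Z.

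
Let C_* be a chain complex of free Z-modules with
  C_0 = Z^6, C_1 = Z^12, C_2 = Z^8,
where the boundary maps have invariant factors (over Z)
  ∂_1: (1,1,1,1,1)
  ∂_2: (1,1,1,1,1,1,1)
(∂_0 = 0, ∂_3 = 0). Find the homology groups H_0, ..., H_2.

H_0: b_0 = 6 − 0 − 5 = 1; torsion from ∂_1 factors > 1: none. So H_0 = Z.
H_1: b_1 = 12 − 5 − 7 = 0; torsion from ∂_2 factors > 1: none. So H_1 = 0.
H_2: b_2 = 8 − 7 − 0 = 1; torsion from ∂_3 factors > 1: none. So H_2 = Z.

H_0 = Z,  H_1 = 0,  H_2 = Z.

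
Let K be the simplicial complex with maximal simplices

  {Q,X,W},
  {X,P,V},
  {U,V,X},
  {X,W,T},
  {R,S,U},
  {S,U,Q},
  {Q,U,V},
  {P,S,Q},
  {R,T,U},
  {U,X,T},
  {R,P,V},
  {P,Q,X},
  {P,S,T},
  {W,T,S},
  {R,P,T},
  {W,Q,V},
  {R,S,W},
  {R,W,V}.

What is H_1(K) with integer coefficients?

Fix the vertex order P < Q < R < S < T < U < V < W < X and write every simplex with vertices in increasing order. Then dim K = 2 and the simplices of K are:

  0-simplices (9): P, Q, R, S, T, U, V, W, X
  1-simplices (27): PQ, PR, PS, PT, PV, PX, QS, QU, QV, QW, QX, RS, RT, RU, RV, RW, ST, SU, SW, TU, TW, TX, UV, UX, VW, VX, WX
  2-simplices (18): PQS, PQX, PRT, PRV, PST, PVX, QSU, QUV, QVW, QWX, RSU, RSW, RTU, RVW, STW, TUX, TWX, UVX

giving chain groups C_0 ≅ Z^9, C_1 ≅ Z^27, C_2 ≅ Z^18.

∂_1: C_1 → C_0 sends each edge [p,q] (with p < q) to q − p. For instance
  ∂QS = S − Q.
The 9×27 boundary matrix has rank 8 and Smith normal form diag(1,1,1,1,1,1,1,1).

Boundary ∂_2: C_2 → C_1 maps a triangle to the signed sum of its edges. For instance
  ∂QSU = SU − QU + QS,
  ∂PRT = RT − PT + PR.
This gives a 27×18 integer matrix of rank 18; reducing to Smith normal form yields diagonal entries (1,1,1,1,1,1,1,1,1,1,1,1,1,1,1,1,1,2).

Now H_k = ker ∂_k / im ∂_{k+1}, so:

  H_1: rank ker ∂_1 − rank ∂_2 = (27 − 8) − 18 = 1, and ∂_2 has invariant factor 2 > 1, so H_1 = Z ⊕ Z/2.

H_1 = Z ⊕ Z/2.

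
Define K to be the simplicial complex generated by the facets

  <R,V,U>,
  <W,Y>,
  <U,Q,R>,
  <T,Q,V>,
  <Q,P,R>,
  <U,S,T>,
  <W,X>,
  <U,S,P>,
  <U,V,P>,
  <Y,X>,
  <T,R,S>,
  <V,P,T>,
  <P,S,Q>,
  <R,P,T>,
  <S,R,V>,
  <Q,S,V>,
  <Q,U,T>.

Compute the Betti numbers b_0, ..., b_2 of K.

Order the vertices as P < Q < R < S < T < U < V < W < X < Y. Listing each simplex with vertices in this order, K has dimension 2 with simplices:

  0-simplices (10): P, Q, R, S, T, U, V, W, X, Y
  1-simplices (24): PQ, PR, PS, PT, PU, PV, QR, QS, QT, QU, QV, RS, RT, RU, RV, ST, SU, SV, TU, TV, UV, WX, WY, XY
  2-simplices (14): PQR, PQS, PRT, PSU, PTV, PUV, QRU, QSV, QTU, QTV, RST, RSV, RUV, STU

Hence C_0 ≅ Z^10, C_1 ≅ Z^24, C_2 ≅ Z^14.

Boundary ∂_1: C_1 → C_0 sends each edge [p,q] (with p < q) to q − p. For instance
  ∂QR = R − Q.
As a 10×24 matrix over Z this has rank 8, with invariant factors (1,1,1,1,1,1,1,1).

∂_2: C_2 → C_1 acts by ∂[p,q,r] = [q,r] − [p,r] + [p,q]. For instance
  ∂RST = ST − RT + RS,
  ∂PUV = UV − PV + PU.
The resulting 24×14 matrix has rank 13, and its Smith normal form has invariant factors (1,1,1,1,1,1,1,1,1,1,1,1,1).

Reading off H_k = ker ∂_k / im ∂_{k+1}:

  H_0: rank C_0 − rank ∂_1 = 10 − 8 = 2, and the invariant factors of ∂_1 are all 1, so H_0 = Z^2.
  H_1: rank ker ∂_1 − rank ∂_2 = (24 − 8) − 13 = 3, and the invariant factors of ∂_2 are all 1, so H_1 = Z^3.
  H_2: rank ker ∂_2 − rank ∂_3 = (14 − 13) − 0 = 1, and there is no ∂_3, so H_2 = Z.

(K is a triangulation of the disjoint union of the circle S^1 and the torus T^2.)

Hence the Betti numbers are b_0 = 2, b_1 = 3, b_2 = 1.

b_0 = 2, b_1 = 3, b_2 = 1.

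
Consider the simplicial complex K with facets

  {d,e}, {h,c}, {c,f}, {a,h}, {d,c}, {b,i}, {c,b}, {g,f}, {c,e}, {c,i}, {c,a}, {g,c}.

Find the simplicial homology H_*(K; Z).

H_0 = Z,  H_1 = Z^4.

Order the vertices as a < b < c < d < e < f < g < h < i. Listing each simplex with vertices in this order, K has dimension 1 with simplices:

  0-simplices (9): a, b, c, d, e, f, g, h, i
  1-simplices (12): ac, ah, bc, bi, cd, ce, cf, cg, ch, ci, de, fg

so the chain groups are C_0 ≅ Z^9, C_1 ≅ Z^12.

∂_1: C_1 → C_0 maps an edge to its endpoints' difference, ∂[p,q] = q − p. For instance
  ∂fg = g − f.
This gives a 9×12 integer matrix of rank 8; reducing to Smith normal form yields diagonal entries (1,1,1,1,1,1,1,1).

From H_k ≅ ker(∂_k) / im(∂_{k+1}) we obtain:

  H_0: rank C_0 − rank ∂_1 = 9 − 8 = 1, and the invariant factors of ∂_1 are all 1, so H_0 = Z.
  H_1: rank ker ∂_1 − rank ∂_2 = (12 − 8) − 0 = 4, and there is no ∂_2, so H_1 = Z^4.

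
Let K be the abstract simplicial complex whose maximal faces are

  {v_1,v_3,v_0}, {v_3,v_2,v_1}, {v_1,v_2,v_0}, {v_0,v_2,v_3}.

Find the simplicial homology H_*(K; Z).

We work with the vertex ordering v_0 < v_1 < v_2 < v_3. The simplices of K, each written with vertices in increasing order, are:

  0-simplices (4): [v_0], [v_1], [v_2], [v_3]
  1-simplices (6): [v_0,v_1], [v_0,v_2], [v_0,v_3], [v_1,v_2], [v_1,v_3], [v_2,v_3]
  2-simplices (4): [v_0,v_1,v_2], [v_0,v_1,v_3], [v_0,v_2,v_3], [v_1,v_2,v_3]

Hence C_0 ≅ Z^4, C_1 ≅ Z^6, C_2 ≅ Z^4.

The boundary map ∂_1: C_1 → C_0 is given by ∂[p,q] = [q] − [p].
The resulting 4×6 matrix has rank 3, and its Smith normal form has invariant factors (1,1,1).

The boundary map ∂_2: C_2 → C_1 maps a triangle to the signed sum of its edges. For instance
  ∂[v_1,v_2,v_3] = [v_2,v_3] − [v_1,v_3] + [v_1,v_2],
  ∂[v_0,v_2,v_3] = [v_2,v_3] − [v_0,v_3] + [v_0,v_2].
As a 6×4 matrix over Z this has rank 3, with invariant factors (1,1,1).

From H_k ≅ ker(∂_k) / im(∂_{k+1}) we obtain:

  H_0: rank C_0 − rank ∂_1 = 4 − 3 = 1, and the invariant factors of ∂_1 are all 1, so H_0 = Z.
  H_1: rank ker ∂_1 − rank ∂_2 = (6 − 3) − 3 = 0, and the invariant factors of ∂_2 are all 1, so H_1 = 0.
  H_2: rank ker ∂_2 − rank ∂_3 = (4 − 3) − 0 = 1, and there is no ∂_3, so H_2 = Z.

H_0 = Z,  H_1 = 0,  H_2 = Z.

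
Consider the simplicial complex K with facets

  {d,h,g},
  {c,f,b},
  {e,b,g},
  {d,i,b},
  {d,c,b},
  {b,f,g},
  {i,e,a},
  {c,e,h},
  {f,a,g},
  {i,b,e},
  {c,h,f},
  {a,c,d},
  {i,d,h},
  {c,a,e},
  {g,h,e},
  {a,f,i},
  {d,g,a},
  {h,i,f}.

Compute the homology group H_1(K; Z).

H_1 ≅ Z^2.

Order the vertices as a < b < c < d < e < f < g < h < i. Listing each simplex with vertices in this order, K has dimension 2 with simplices:

  0-simplices (9): a, b, c, d, e, f, g, h, i
  1-simplices (27): ac, ad, ae, af, ag, ai, bc, bd, be, bf, bg, bi, cd, ce, cf, ch, dg, dh, di, eg, eh, ei, fg, fh, fi, gh, hi
  2-simplices (18): acd, ace, adg, aei, afg, afi, bcd, bcf, bdi, beg, bei, bfg, ceh, cfh, dgh, dhi, egh, fhi

Hence C_0 ≅ Z^9, C_1 ≅ Z^27, C_2 ≅ Z^18.

The boundary map ∂_1: C_1 → C_0 maps an edge to its endpoints' difference, ∂[p,q] = q − p. For instance
  ∂eh = h − e.
As a 9×27 matrix over Z this has rank 8, with invariant factors (1,1,1,1,1,1,1,1).

Boundary ∂_2: C_2 → C_1 acts by ∂[p,q,r] = [q,r] − [p,r] + [p,q]. For instance
  ∂adg = dg − ag + ad,
  ∂bdi = di − bi + bd.
The 27×18 boundary matrix has rank 17 and Smith normal form diag(1,1,1,1,1,1,1,1,1,1,1,1,1,1,1,1,1).

From H_k ≅ ker(∂_k) / im(∂_{k+1}) we obtain:

  H_1: rank ker ∂_1 − rank ∂_2 = (27 − 8) − 17 = 2, and the invariant factors of ∂_2 are all 1, so H_1 ≅ Z^2.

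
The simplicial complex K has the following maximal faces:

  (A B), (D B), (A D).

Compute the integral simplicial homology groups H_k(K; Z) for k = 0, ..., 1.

We work with the vertex ordering A < B < D. The simplices of K, each written with vertices in increasing order, are:

  0-simplices (3): A, B, D
  1-simplices (3): AB, AD, BD

so the chain groups are C_0 ≅ Z^3, C_1 ≅ Z^3.

Boundary ∂_1: C_1 → C_0 maps an edge to its endpoints' difference, ∂[p,q] = q − p.
As a 3×3 matrix over Z this has rank 2, with invariant factors (1,1).

Computing H_k = (kernel of ∂_k) / (image of ∂_{k+1}):

  H_0: rank C_0 − rank ∂_1 = 3 − 2 = 1, and the invariant factors of ∂_1 are all 1, so H_0 ≅ Z.
  H_1: rank ker ∂_1 − rank ∂_2 = (3 − 2) − 0 = 1, and there is no ∂_2, so H_1 ≅ Z.

As a check, the Euler characteristic is 3 − 3 = 0, which agrees with 1 − 1 = 0.

H_0 ≅ Z,  H_1 ≅ Z.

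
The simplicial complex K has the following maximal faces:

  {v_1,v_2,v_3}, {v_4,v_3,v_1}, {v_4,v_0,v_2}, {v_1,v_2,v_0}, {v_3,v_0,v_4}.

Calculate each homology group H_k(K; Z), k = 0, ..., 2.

H_0 = Z,  H_1 = Z,  H_2 = 0.

We work with the vertex ordering v_0 < v_1 < v_2 < v_3 < v_4. The simplices of K, each written with vertices in increasing order, are:

  0-simplices (5): [v_0], [v_1], [v_2], [v_3], [v_4]
  1-simplices (10): [v_0,v_1], [v_0,v_2], [v_0,v_3], [v_0,v_4], [v_1,v_2], [v_1,v_3], [v_1,v_4], [v_2,v_3], [v_2,v_4], [v_3,v_4]
  2-simplices (5): [v_0,v_1,v_2], [v_0,v_2,v_4], [v_0,v_3,v_4], [v_1,v_2,v_3], [v_1,v_3,v_4]

giving chain groups C_0 ≅ Z^5, C_1 ≅ Z^10, C_2 ≅ Z^5.

The boundary map ∂_1: C_1 → C_0 is given by ∂[p,q] = [q] − [p]. For instance
  ∂[v_0,v_4] = [v_4] − [v_0].
The 5×10 boundary matrix has rank 4 and Smith normal form diag(1,1,1,1).

∂_2: C_2 → C_1 acts by ∂[p,q,r] = [q,r] − [p,r] + [p,q]. For instance
  ∂[v_1,v_2,v_3] = [v_2,v_3] − [v_1,v_3] + [v_1,v_2],
  ∂[v_1,v_3,v_4] = [v_3,v_4] − [v_1,v_4] + [v_1,v_3].
As a 10×5 matrix over Z this has rank 5, with invariant factors (1,1,1,1,1).

Now H_k = ker ∂_k / im ∂_{k+1}, so:

  H_0: rank C_0 − rank ∂_1 = 5 − 4 = 1, and the invariant factors of ∂_1 are all 1, so H_0 = Z.
  H_1: rank ker ∂_1 − rank ∂_2 = (10 − 4) − 5 = 1, and the invariant factors of ∂_2 are all 1, so H_1 = Z.
  H_2: rank ker ∂_2 − rank ∂_3 = (5 − 5) − 0 = 0, and there is no ∂_3, so H_2 = 0.

As a check, the Euler characteristic is 5 − 10 + 5 = 0, which agrees with 1 − 1 + 0 = 0.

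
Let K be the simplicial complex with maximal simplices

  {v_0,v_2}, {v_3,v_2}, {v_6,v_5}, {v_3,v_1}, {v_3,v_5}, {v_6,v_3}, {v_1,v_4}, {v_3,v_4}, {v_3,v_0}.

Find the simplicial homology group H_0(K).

H_0 = Z.

Fix the vertex order v_0 < v_1 < v_2 < v_3 < v_4 < v_5 < v_6 and write every simplex with vertices in increasing order. Then dim K = 1 and the simplices of K are:

  0-simplices (7): [v_0], [v_1], [v_2], [v_3], [v_4], [v_5], [v_6]
  1-simplices (9): [v_0,v_2], [v_0,v_3], [v_1,v_3], [v_1,v_4], [v_2,v_3], [v_3,v_4], [v_3,v_5], [v_3,v_6], [v_5,v_6]

so the chain groups are C_0 ≅ Z^7, C_1 ≅ Z^9.

∂_1: C_1 → C_0 is given by ∂[p,q] = [q] − [p]. For instance
  ∂[v_0,v_2] = [v_2] − [v_0].
The resulting 7×9 matrix has rank 6, and its Smith normal form has invariant factors (1,1,1,1,1,1).

Now H_k = ker ∂_k / im ∂_{k+1}, so:

  H_0: rank C_0 − rank ∂_1 = 7 − 6 = 1, and the invariant factors of ∂_1 are all 1, so H_0 ≅ Z.

(K is a triangulation of a wedge of 3 circles.)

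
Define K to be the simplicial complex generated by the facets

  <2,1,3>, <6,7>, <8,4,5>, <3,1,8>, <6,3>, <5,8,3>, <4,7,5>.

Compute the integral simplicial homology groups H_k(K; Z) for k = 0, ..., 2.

K has 8 vertices, 13 edges, 5 triangles.
rank ∂_0 = 0, rank ∂_1 = 7 ⇒ b_0 = 8 − 0 − 7 = 1; all invariant factors of ∂_1 are 1 so no torsion. So H_0 ≅ Z.
rank ∂_1 = 7, rank ∂_2 = 5 ⇒ b_1 = 13 − 7 − 5 = 1; all invariant factors of ∂_2 are 1 so no torsion. So H_1 ≅ Z.
rank ∂_2 = 5, rank ∂_3 = 0 ⇒ b_2 = 5 − 5 − 0 = 0. So H_2 ≅ 0.

H_0 ≅ Z,  H_1 ≅ Z,  H_2 = 0.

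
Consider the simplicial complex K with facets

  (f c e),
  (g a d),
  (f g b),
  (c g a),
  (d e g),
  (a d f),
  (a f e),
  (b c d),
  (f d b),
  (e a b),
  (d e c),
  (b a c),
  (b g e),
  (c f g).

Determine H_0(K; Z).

H_0 = Z.

Fix the vertex order a < b < c < d < e < f < g and write every simplex with vertices in increasing order. Then dim K = 2 and the simplices of K are:

  0-simplices (7): a, b, c, d, e, f, g
  1-simplices (21): ab, ac, ad, ae, af, ag, bc, bd, be, bf, bg, cd, ce, cf, cg, de, df, dg, ef, eg, fg
  2-simplices (14): abc, abe, acg, adf, adg, aef, bcd, bdf, beg, bfg, cde, cef, cfg, deg

so the chain groups are C_0 ≅ Z^7, C_1 ≅ Z^21, C_2 ≅ Z^14.

Boundary ∂_1: C_1 → C_0 sends each edge [p,q] (with p < q) to q − p.
This gives a 7×21 integer matrix of rank 6; reducing to Smith normal form yields diagonal entries (1,1,1,1,1,1).

Boundary ∂_2: C_2 → C_1 acts by ∂[p,q,r] = [q,r] − [p,r] + [p,q]. For instance
  ∂abc = bc − ac + ab,
  ∂cef = ef − cf + ce.
The resulting 21×14 matrix has rank 13, and its Smith normal form has invariant factors (1,1,1,1,1,1,1,1,1,1,1,1,1).

From H_k ≅ ker(∂_k) / im(∂_{k+1}) we obtain:

  H_0: rank C_0 − rank ∂_1 = 7 − 6 = 1, and the invariant factors of ∂_1 are all 1, so H_0 = Z.

(K is a triangulation of the torus T^2.)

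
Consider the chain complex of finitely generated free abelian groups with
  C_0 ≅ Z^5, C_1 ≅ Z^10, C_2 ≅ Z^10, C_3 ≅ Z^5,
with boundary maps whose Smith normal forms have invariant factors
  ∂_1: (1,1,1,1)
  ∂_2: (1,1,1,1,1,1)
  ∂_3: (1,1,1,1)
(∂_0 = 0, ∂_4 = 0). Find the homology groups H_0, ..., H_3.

H_0 ≅ Z,  H_1 = 0,  H_2 = 0,  H_3 ≅ Z.

H_0: b_0 = 5 − 0 − 4 = 1; torsion from ∂_1 factors > 1: none. So H_0 ≅ Z.
H_1: b_1 = 10 − 4 − 6 = 0; torsion from ∂_2 factors > 1: none. So H_1 ≅ 0.
H_2: b_2 = 10 − 6 − 4 = 0; torsion from ∂_3 factors > 1: none. So H_2 ≅ 0.
H_3: b_3 = 5 − 4 − 0 = 1; torsion from ∂_4 factors > 1: none. So H_3 ≅ Z.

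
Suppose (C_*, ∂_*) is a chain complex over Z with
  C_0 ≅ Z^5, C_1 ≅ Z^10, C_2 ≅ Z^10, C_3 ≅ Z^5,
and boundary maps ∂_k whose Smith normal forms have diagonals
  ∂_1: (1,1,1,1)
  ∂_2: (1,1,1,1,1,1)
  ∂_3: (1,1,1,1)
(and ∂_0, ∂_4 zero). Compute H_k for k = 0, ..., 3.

H_0 = Z,  H_1 = 0,  H_2 = 0,  H_3 = Z.

H_0: b_0 = 5 − 0 − 4 = 1; torsion from ∂_1 factors > 1: none. So H_0 = Z.
H_1: b_1 = 10 − 4 − 6 = 0; torsion from ∂_2 factors > 1: none. So H_1 = 0.
H_2: b_2 = 10 − 6 − 4 = 0; torsion from ∂_3 factors > 1: none. So H_2 = 0.
H_3: b_3 = 5 − 4 − 0 = 1; torsion from ∂_4 factors > 1: none. So H_3 = Z.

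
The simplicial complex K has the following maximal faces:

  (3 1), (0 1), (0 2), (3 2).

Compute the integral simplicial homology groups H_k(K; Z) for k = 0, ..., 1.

H_0 ≅ Z,  H_1 ≅ Z.

Order the vertices as 0 < 1 < 2 < 3. Listing each simplex with vertices in this order, K has dimension 1 with simplices:

  0-simplices (4): [0], [1], [2], [3]
  1-simplices (4): [0,1], [0,2], [1,3], [2,3]

Hence C_0 ≅ Z^4, C_1 ≅ Z^4.

The boundary map ∂_1: C_1 → C_0 sends each edge [p,q] (with p < q) to q − p.
This gives a 4×4 integer matrix of rank 3; reducing to Smith normal form yields diagonal entries (1,1,1).

Computing H_k = (kernel of ∂_k) / (image of ∂_{k+1}):

  H_0: rank C_0 − rank ∂_1 = 4 − 3 = 1, and the invariant factors of ∂_1 are all 1, so H_0 ≅ Z.
  H_1: rank ker ∂_1 − rank ∂_2 = (4 − 3) − 0 = 1, and there is no ∂_2, so H_1 ≅ Z.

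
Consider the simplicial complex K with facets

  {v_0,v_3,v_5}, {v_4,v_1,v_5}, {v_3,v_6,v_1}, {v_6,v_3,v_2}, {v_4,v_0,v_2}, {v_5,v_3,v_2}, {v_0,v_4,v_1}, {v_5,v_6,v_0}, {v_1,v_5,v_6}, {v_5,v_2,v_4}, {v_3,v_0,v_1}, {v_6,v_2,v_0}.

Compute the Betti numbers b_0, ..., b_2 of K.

b_0 = 1, b_1 = 0, b_2 = 0.

Fix the vertex order v_0 < v_1 < v_2 < v_3 < v_4 < v_5 < v_6 and write every simplex with vertices in increasing order. Then dim K = 2 and the simplices of K are:

  0-simplices (7): [v_0], [v_1], [v_2], [v_3], [v_4], [v_5], [v_6]
  1-simplices (18): (18 of them)
  2-simplices (12): (12 of them)

giving chain groups C_0 ≅ Z^7, C_1 ≅ Z^18, C_2 ≅ Z^12.

Boundary ∂_1: C_1 → C_0 is given by ∂[p,q] = [q] − [p]. For instance
  ∂[v_2,v_5] = [v_5] − [v_2].
As a 7×18 matrix over Z this has rank 6, with invariant factors (1,1,1,1,1,1).

The boundary map ∂_2: C_2 → C_1 maps a triangle to the signed sum of its edges. For instance
  ∂[v_0,v_3,v_5] = [v_3,v_5] − [v_0,v_5] + [v_0,v_3],
  ∂[v_2,v_3,v_5] = [v_3,v_5] − [v_2,v_5] + [v_2,v_3].
As a 18×12 matrix over Z this has rank 12, with invariant factors (1,1,1,1,1,1,1,1,1,1,1,2).

Now H_k = ker ∂_k / im ∂_{k+1}, so:

  H_0: rank C_0 − rank ∂_1 = 7 − 6 = 1, and the invariant factors of ∂_1 are all 1, so H_0 ≅ Z.
  H_1: rank ker ∂_1 − rank ∂_2 = (18 − 6) − 12 = 0, and ∂_2 has invariant factor 2 > 1, so H_1 ≅ Z/2Z.
  H_2: rank ker ∂_2 − rank ∂_3 = (12 − 12) − 0 = 0, and there is no ∂_3, so H_2 ≅ 0.

As a check, the Euler characteristic is 7 − 18 + 12 = 1, which agrees with 1 − 0 + 0 = 1.

Hence the Betti numbers are b_0 = 1, b_1 = 0, b_2 = 0.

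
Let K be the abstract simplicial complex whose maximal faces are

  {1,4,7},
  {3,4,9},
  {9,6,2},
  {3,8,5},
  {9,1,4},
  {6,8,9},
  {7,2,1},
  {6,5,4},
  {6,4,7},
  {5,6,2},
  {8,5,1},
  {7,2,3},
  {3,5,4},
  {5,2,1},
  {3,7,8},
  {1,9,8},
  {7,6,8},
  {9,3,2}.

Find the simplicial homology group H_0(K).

H_0 = Z.

Order the vertices as 1 < 2 < 3 < 4 < 5 < 6 < 7 < 8 < 9. Listing each simplex with vertices in this order, K has dimension 2 with simplices:

  0-simplices (9): [1], [2], [3], [4], [5], [6], [7], [8], [9]
  1-simplices (27): (27 of them)
  2-simplices (18): [1,2,5], [1,2,7], [1,4,7], [1,4,9], [1,5,8], [1,8,9], [2,3,7], [2,3,9], [2,5,6], [2,6,9], [3,4,5], [3,4,9], [3,5,8], [3,7,8], [4,5,6], [4,6,7], [6,7,8], [6,8,9]

giving chain groups C_0 ≅ Z^9, C_1 ≅ Z^27, C_2 ≅ Z^18.

The boundary map ∂_1: C_1 → C_0 sends each edge [p,q] (with p < q) to q − p.
The resulting 9×27 matrix has rank 8, and its Smith normal form has invariant factors (1,1,1,1,1,1,1,1).

∂_2: C_2 → C_1 maps a triangle to the signed sum of its edges. For instance
  ∂[3,4,5] = [4,5] − [3,5] + [3,4],
  ∂[1,8,9] = [8,9] − [1,9] + [1,8].
As a 27×18 matrix over Z this has rank 17, with invariant factors (1,1,1,1,1,1,1,1,1,1,1,1,1,1,1,1,1).

Computing H_k = (kernel of ∂_k) / (image of ∂_{k+1}):

  H_0: rank C_0 − rank ∂_1 = 9 − 8 = 1, and the invariant factors of ∂_1 are all 1, so H_0 = Z.

(K is a triangulation of the torus T^2.)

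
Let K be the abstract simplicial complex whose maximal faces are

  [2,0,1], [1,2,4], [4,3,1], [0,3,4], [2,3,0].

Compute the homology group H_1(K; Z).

H_1 ≅ Z.

We work with the vertex ordering 0 < 1 < 2 < 3 < 4. The simplices of K, each written with vertices in increasing order, are:

  0-simplices (5): [0], [1], [2], [3], [4]
  1-simplices (10): [0,1], [0,2], [0,3], [0,4], [1,2], [1,3], [1,4], [2,3], [2,4], [3,4]
  2-simplices (5): [0,1,2], [0,2,3], [0,3,4], [1,2,4], [1,3,4]

giving chain groups C_0 ≅ Z^5, C_1 ≅ Z^10, C_2 ≅ Z^5.

The boundary map ∂_1: C_1 → C_0 sends each edge [p,q] (with p < q) to q − p. For instance
  ∂[1,3] = [3] − [1].
As a 5×10 matrix over Z this has rank 4, with invariant factors (1,1,1,1).

The boundary map ∂_2: C_2 → C_1 maps a triangle to the signed sum of its edges. For instance
  ∂[1,2,4] = [2,4] − [1,4] + [1,2],
  ∂[0,1,2] = [1,2] − [0,2] + [0,1].
As a 10×5 matrix over Z this has rank 5, with invariant factors (1,1,1,1,1).

Reading off H_k = ker ∂_k / im ∂_{k+1}:

  H_1: rank ker ∂_1 − rank ∂_2 = (10 − 4) − 5 = 1, and the invariant factors of ∂_2 are all 1, so H_1 = Z.

(K is a triangulation of the Möbius band.)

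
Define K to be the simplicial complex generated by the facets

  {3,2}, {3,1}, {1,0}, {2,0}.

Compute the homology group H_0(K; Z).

K has 4 vertices, 4 edges.
rank ∂_0 = 0, rank ∂_1 = 3 ⇒ b_0 = 4 − 0 − 3 = 1; all invariant factors of ∂_1 are 1 so no torsion. So H_0 ≅ Z.

H_0 = Z.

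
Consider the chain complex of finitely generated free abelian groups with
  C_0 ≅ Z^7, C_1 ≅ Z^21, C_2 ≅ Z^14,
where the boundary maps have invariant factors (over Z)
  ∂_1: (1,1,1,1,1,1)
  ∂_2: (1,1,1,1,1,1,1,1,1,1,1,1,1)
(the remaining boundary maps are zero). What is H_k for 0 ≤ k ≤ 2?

H_0 ≅ Z,  H_1 ≅ Z^2,  H_2 ≅ Z.

H_0: b_0 = 7 − 0 − 6 = 1; torsion from ∂_1 factors > 1: none. So H_0 ≅ Z.
H_1: b_1 = 21 − 6 − 13 = 2; torsion from ∂_2 factors > 1: none. So H_1 ≅ Z^2.
H_2: b_2 = 14 − 13 − 0 = 1; torsion from ∂_3 factors > 1: none. So H_2 ≅ Z.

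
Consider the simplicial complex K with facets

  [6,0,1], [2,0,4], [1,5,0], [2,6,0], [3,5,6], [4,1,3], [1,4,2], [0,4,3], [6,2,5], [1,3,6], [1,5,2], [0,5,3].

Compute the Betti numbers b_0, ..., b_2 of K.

b_0 = 1, b_1 = 0, b_2 = 0.

K has 7 vertices, 18 edges, 12 triangles.
rank ∂_0 = 0, rank ∂_1 = 6 ⇒ b_0 = 7 − 0 − 6 = 1; all invariant factors of ∂_1 are 1 so no torsion. So H_0 = Z.
rank ∂_1 = 6, rank ∂_2 = 12 ⇒ b_1 = 18 − 6 − 12 = 0; ∂_2 has invariant factor(s) [2] giving torsion. So H_1 = Z/2Z.
rank ∂_2 = 12, rank ∂_3 = 0 ⇒ b_2 = 12 − 12 − 0 = 0. So H_2 = 0.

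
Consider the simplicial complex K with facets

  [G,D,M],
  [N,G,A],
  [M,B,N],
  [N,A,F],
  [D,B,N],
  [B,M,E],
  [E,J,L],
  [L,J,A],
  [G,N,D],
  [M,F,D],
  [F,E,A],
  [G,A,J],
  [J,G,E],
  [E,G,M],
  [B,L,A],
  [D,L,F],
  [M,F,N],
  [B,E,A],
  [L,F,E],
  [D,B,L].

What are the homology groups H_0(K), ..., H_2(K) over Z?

H_0 = Z,  H_1 = Z ⊕ Z_2,  H_2 = 0.

Take the total order A < B < D < E < F < G < J < L < M < N on the vertex set. Then K (dimension 2) consists of the simplices:

  0-simplices (10): A, B, D, E, F, G, J, L, M, N
  1-simplices (30): AB, AE, AF, AG, AJ, AL, AN, BD, BE, BL, BM, BN, DF, DG, DL, DM, DN, EF, EG, EJ, EL, EM, FL, FM, FN, GJ, GM, GN, JL, MN
  2-simplices (20): ABE, ABL, AEF, AFN, AGJ, AGN, AJL, BDL, BDN, BEM, BMN, DFL, DFM, DGM, DGN, EFL, EGJ, EGM, EJL, FMN

so the chain groups are C_0 ≅ Z^10, C_1 ≅ Z^30, C_2 ≅ Z^20.

∂_1: C_1 → C_0 maps an edge to its endpoints' difference, ∂[p,q] = q − p. For instance
  ∂DM = M − D.
As a 10×30 matrix over Z this has rank 9, with invariant factors (1,1,1,1,1,1,1,1,1).

The boundary map ∂_2: C_2 → C_1 maps a triangle to the signed sum of its edges. For instance
  ∂EJL = JL − EL + EJ,
  ∂ABE = BE − AE + AB.
The 30×20 boundary matrix has rank 20 and Smith normal form diag(1,1,1,1,1,1,1,1,1,1,1,1,1,1,1,1,1,1,1,2).

Now H_k = ker ∂_k / im ∂_{k+1}, so:

  H_0: rank C_0 − rank ∂_1 = 10 − 9 = 1, and the invariant factors of ∂_1 are all 1, so H_0 = Z.
  H_1: rank ker ∂_1 − rank ∂_2 = (30 − 9) − 20 = 1, and ∂_2 has invariant factor 2 > 1, so H_1 = Z ⊕ Z_2.
  H_2: rank ker ∂_2 − rank ∂_3 = (20 − 20) − 0 = 0, and there is no ∂_3, so H_2 = 0.

As a check, the Euler characteristic is 10 − 30 + 20 = 0, which agrees with 1 − 1 + 0 = 0.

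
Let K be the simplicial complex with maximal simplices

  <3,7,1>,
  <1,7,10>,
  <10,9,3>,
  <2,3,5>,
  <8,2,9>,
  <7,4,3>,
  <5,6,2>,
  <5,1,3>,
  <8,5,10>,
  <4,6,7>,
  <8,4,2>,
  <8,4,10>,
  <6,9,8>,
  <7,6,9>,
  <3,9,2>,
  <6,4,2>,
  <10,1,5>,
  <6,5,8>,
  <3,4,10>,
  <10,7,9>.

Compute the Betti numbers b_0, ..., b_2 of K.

b_0 = 1, b_1 = 1, b_2 = 0.

Fix the vertex order 1 < 2 < 3 < 4 < 5 < 6 < 7 < 8 < 9 < 10 and write every simplex with vertices in increasing order. Then dim K = 2 and the simplices of K are:

  0-simplices (10): [1], [2], [3], [4], [5], [6], [7], [8], [9], [10]
  1-simplices (30): (30 of them)
  2-simplices (20): (20 of them)

giving chain groups C_0 ≅ Z^10, C_1 ≅ Z^30, C_2 ≅ Z^20.

The boundary map ∂_1: C_1 → C_0 is given by ∂[p,q] = [q] − [p]. For instance
  ∂[4,10] = [10] − [4].
This gives a 10×30 integer matrix of rank 9; reducing to Smith normal form yields diagonal entries (1,1,1,1,1,1,1,1,1).

Boundary ∂_2: C_2 → C_1 maps a triangle to the signed sum of its edges. For instance
  ∂[6,7,9] = [7,9] − [6,9] + [6,7],
  ∂[5,8,10] = [8,10] − [5,10] + [5,8].
The 30×20 boundary matrix has rank 20 and Smith normal form diag(1,1,1,1,1,1,1,1,1,1,1,1,1,1,1,1,1,1,1,2).

Now H_k = ker ∂_k / im ∂_{k+1}, so:

  H_0: rank C_0 − rank ∂_1 = 10 − 9 = 1, and the invariant factors of ∂_1 are all 1, so H_0 = Z.
  H_1: rank ker ∂_1 − rank ∂_2 = (30 − 9) − 20 = 1, and ∂_2 has invariant factor 2 > 1, so H_1 = Z ⊕ Z/2.
  H_2: rank ker ∂_2 − rank ∂_3 = (20 − 20) − 0 = 0, and there is no ∂_3, so H_2 = 0.

(K is a triangulation of the Klein bottle.)

Hence the Betti numbers are b_0 = 1, b_1 = 1, b_2 = 0.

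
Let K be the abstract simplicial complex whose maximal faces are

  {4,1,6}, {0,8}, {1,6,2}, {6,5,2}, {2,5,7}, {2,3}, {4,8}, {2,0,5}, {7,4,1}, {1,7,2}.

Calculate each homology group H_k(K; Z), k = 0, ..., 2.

H_0 = Z,  H_1 = Z,  H_2 = 0.

Fix the vertex order 0 < 1 < 2 < 3 < 4 < 5 < 6 < 7 < 8 and write every simplex with vertices in increasing order. Then dim K = 2 and the simplices of K are:

  0-simplices (9): [0], [1], [2], [3], [4], [5], [6], [7], [8]
  1-simplices (16): [0,2], [0,5], [0,8], [1,2], [1,4], [1,6], [1,7], [2,3], [2,5], [2,6], [2,7], [4,6], [4,7], [4,8], [5,6], [5,7]
  2-simplices (7): [0,2,5], [1,2,6], [1,2,7], [1,4,6], [1,4,7], [2,5,6], [2,5,7]

Hence C_0 ≅ Z^9, C_1 ≅ Z^16, C_2 ≅ Z^7.

∂_1: C_1 → C_0 sends each edge [p,q] (with p < q) to q − p. For instance
  ∂[1,6] = [6] − [1].
As a 9×16 matrix over Z this has rank 8, with invariant factors (1,1,1,1,1,1,1,1).

Boundary ∂_2: C_2 → C_1 acts by ∂[p,q,r] = [q,r] − [p,r] + [p,q]. For instance
  ∂[1,4,6] = [4,6] − [1,6] + [1,4],
  ∂[1,2,6] = [2,6] − [1,6] + [1,2].
This gives a 16×7 integer matrix of rank 7; reducing to Smith normal form yields diagonal entries (1,1,1,1,1,1,1).

Now H_k = ker ∂_k / im ∂_{k+1}, so:

  H_0: rank C_0 − rank ∂_1 = 9 − 8 = 1, and the invariant factors of ∂_1 are all 1, so H_0 ≅ Z.
  H_1: rank ker ∂_1 − rank ∂_2 = (16 − 8) − 7 = 1, and the invariant factors of ∂_2 are all 1, so H_1 ≅ Z.
  H_2: rank ker ∂_2 − rank ∂_3 = (7 − 7) − 0 = 0, and there is no ∂_3, so H_2 ≅ 0.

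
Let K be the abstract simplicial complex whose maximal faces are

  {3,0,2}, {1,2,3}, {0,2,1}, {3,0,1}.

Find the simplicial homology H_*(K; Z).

H_0 = Z,  H_1 = 0,  H_2 = Z.

K has 4 vertices, 6 edges, 4 triangles.
rank ∂_0 = 0, rank ∂_1 = 3 ⇒ b_0 = 4 − 0 − 3 = 1; all invariant factors of ∂_1 are 1 so no torsion. So H_0 ≅ Z.
rank ∂_1 = 3, rank ∂_2 = 3 ⇒ b_1 = 6 − 3 − 3 = 0; all invariant factors of ∂_2 are 1 so no torsion. So H_1 ≅ 0.
rank ∂_2 = 3, rank ∂_3 = 0 ⇒ b_2 = 4 − 3 − 0 = 1. So H_2 ≅ Z.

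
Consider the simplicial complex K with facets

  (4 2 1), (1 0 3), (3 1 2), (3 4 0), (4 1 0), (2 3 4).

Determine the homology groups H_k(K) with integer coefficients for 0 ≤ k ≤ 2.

Order the vertices as 0 < 1 < 2 < 3 < 4. Listing each simplex with vertices in this order, K has dimension 2 with simplices:

  0-simplices (5): [0], [1], [2], [3], [4]
  1-simplices (9): [0,1], [0,3], [0,4], [1,2], [1,3], [1,4], [2,3], [2,4], [3,4]
  2-simplices (6): [0,1,3], [0,1,4], [0,3,4], [1,2,3], [1,2,4], [2,3,4]

giving chain groups C_0 ≅ Z^5, C_1 ≅ Z^9, C_2 ≅ Z^6.

The boundary map ∂_1: C_1 → C_0 sends each edge [p,q] (with p < q) to q − p. For instance
  ∂[2,3] = [3] − [2].
As a 5×9 matrix over Z this has rank 4, with invariant factors (1,1,1,1).

The boundary map ∂_2: C_2 → C_1 acts by ∂[p,q,r] = [q,r] − [p,r] + [p,q]. For instance
  ∂[0,1,4] = [1,4] − [0,4] + [0,1],
  ∂[2,3,4] = [3,4] − [2,4] + [2,3].
The resulting 9×6 matrix has rank 5, and its Smith normal form has invariant factors (1,1,1,1,1).

From H_k ≅ ker(∂_k) / im(∂_{k+1}) we obtain:

  H_0: rank C_0 − rank ∂_1 = 5 − 4 = 1, and the invariant factors of ∂_1 are all 1, so H_0 ≅ Z.
  H_1: rank ker ∂_1 − rank ∂_2 = (9 − 4) − 5 = 0, and the invariant factors of ∂_2 are all 1, so H_1 ≅ 0.
  H_2: rank ker ∂_2 − rank ∂_3 = (6 − 5) − 0 = 1, and there is no ∂_3, so H_2 ≅ Z.

As a check, the Euler characteristic is 5 − 9 + 6 = 2, which agrees with 1 − 0 + 1 = 2.
(K is a triangulation of the 2-sphere S^2.)

H_0 = Z,  H_1 = 0,  H_2 = Z.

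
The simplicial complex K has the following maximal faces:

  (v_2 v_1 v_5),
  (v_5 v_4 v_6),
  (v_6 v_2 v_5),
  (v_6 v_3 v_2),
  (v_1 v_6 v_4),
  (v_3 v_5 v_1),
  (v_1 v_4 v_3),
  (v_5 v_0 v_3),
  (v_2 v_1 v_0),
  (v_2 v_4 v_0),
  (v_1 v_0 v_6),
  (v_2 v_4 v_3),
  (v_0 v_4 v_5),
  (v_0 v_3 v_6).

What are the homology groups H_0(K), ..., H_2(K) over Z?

H_0 = Z,  H_1 = Z^2,  H_2 = Z.

Order the vertices as v_0 < v_1 < v_2 < v_3 < v_4 < v_5 < v_6. Listing each simplex with vertices in this order, K has dimension 2 with simplices:

  0-simplices (7): [v_0], [v_1], [v_2], [v_3], [v_4], [v_5], [v_6]
  1-simplices (21): (21 of them)
  2-simplices (14): (14 of them)

so the chain groups are C_0 ≅ Z^7, C_1 ≅ Z^21, C_2 ≅ Z^14.

The boundary map ∂_1: C_1 → C_0 maps an edge to its endpoints' difference, ∂[p,q] = q − p. For instance
  ∂[v_2,v_3] = [v_3] − [v_2].
This gives a 7×21 integer matrix of rank 6; reducing to Smith normal form yields diagonal entries (1,1,1,1,1,1).

∂_2: C_2 → C_1 maps a triangle to the signed sum of its edges. For instance
  ∂[v_0,v_4,v_5] = [v_4,v_5] − [v_0,v_5] + [v_0,v_4],
  ∂[v_1,v_4,v_6] = [v_4,v_6] − [v_1,v_6] + [v_1,v_4].
As a 21×14 matrix over Z this has rank 13, with invariant factors (1,1,1,1,1,1,1,1,1,1,1,1,1).

Reading off H_k = ker ∂_k / im ∂_{k+1}:

  H_0: rank C_0 − rank ∂_1 = 7 − 6 = 1, and the invariant factors of ∂_1 are all 1, so H_0 ≅ Z.
  H_1: rank ker ∂_1 − rank ∂_2 = (21 − 6) − 13 = 2, and the invariant factors of ∂_2 are all 1, so H_1 ≅ Z^2.
  H_2: rank ker ∂_2 − rank ∂_3 = (14 − 13) − 0 = 1, and there is no ∂_3, so H_2 ≅ Z.

As a check, the Euler characteristic is 7 − 21 + 14 = 0, which agrees with 1 − 2 + 1 = 0.
(K is a triangulation of the torus T^2.)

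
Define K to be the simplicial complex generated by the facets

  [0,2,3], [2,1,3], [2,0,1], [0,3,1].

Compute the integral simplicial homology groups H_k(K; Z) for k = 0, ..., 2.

K has 4 vertices, 6 edges, 4 triangles.
rank ∂_0 = 0, rank ∂_1 = 3 ⇒ b_0 = 4 − 0 − 3 = 1; all invariant factors of ∂_1 are 1 so no torsion. So H_0 ≅ Z.
rank ∂_1 = 3, rank ∂_2 = 3 ⇒ b_1 = 6 − 3 − 3 = 0; all invariant factors of ∂_2 are 1 so no torsion. So H_1 ≅ 0.
rank ∂_2 = 3, rank ∂_3 = 0 ⇒ b_2 = 4 − 3 − 0 = 1. So H_2 ≅ Z.

H_0 ≅ Z,  H_1 = 0,  H_2 ≅ Z.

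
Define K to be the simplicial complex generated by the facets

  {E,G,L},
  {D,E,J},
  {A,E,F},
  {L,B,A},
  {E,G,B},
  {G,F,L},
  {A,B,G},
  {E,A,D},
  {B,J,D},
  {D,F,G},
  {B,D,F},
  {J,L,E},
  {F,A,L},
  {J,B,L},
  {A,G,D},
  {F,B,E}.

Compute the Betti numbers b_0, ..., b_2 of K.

b_0 = 1, b_1 = 2, b_2 = 1.

Fix the vertex order A < B < D < E < F < G < J < L and write every simplex with vertices in increasing order. Then dim K = 2 and the simplices of K are:

  0-simplices (8): A, B, D, E, F, G, J, L
  1-simplices (24): AB, AD, AE, AF, AG, AL, BD, BE, BF, BG, BJ, BL, DE, DF, DG, DJ, EF, EG, EJ, EL, FG, FL, GL, JL
  2-simplices (16): ABG, ABL, ADE, ADG, AEF, AFL, BDF, BDJ, BEF, BEG, BJL, DEJ, DFG, EGL, EJL, FGL

giving chain groups C_0 ≅ Z^8, C_1 ≅ Z^24, C_2 ≅ Z^16.

Boundary ∂_1: C_1 → C_0 maps an edge to its endpoints' difference, ∂[p,q] = q − p.
This gives a 8×24 integer matrix of rank 7; reducing to Smith normal form yields diagonal entries (1,1,1,1,1,1,1).

∂_2: C_2 → C_1 sends each 2-simplex [p,q,r] to [q,r] − [p,r] + [p,q]. For instance
  ∂BDF = DF − BF + BD,
  ∂BEF = EF − BF + BE.
The resulting 24×16 matrix has rank 15, and its Smith normal form has invariant factors (1,1,1,1,1,1,1,1,1,1,1,1,1,1,1).

Now H_k = ker ∂_k / im ∂_{k+1}, so:

  H_0: rank C_0 − rank ∂_1 = 8 − 7 = 1, and the invariant factors of ∂_1 are all 1, so H_0 ≅ Z.
  H_1: rank ker ∂_1 − rank ∂_2 = (24 − 7) − 15 = 2, and the invariant factors of ∂_2 are all 1, so H_1 ≅ Z^2.
  H_2: rank ker ∂_2 − rank ∂_3 = (16 − 15) − 0 = 1, and there is no ∂_3, so H_2 ≅ Z.

(K is a triangulation of the torus T^2.)

Hence the Betti numbers are b_0 = 1, b_1 = 2, b_2 = 1.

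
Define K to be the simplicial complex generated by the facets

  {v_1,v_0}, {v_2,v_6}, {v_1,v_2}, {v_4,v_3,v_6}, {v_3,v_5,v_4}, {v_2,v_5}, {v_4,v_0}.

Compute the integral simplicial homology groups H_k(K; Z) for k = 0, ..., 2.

H_0 = Z,  H_1 = Z^2,  H_2 = 0.

Order the vertices as v_0 < v_1 < v_2 < v_3 < v_4 < v_5 < v_6. Listing each simplex with vertices in this order, K has dimension 2 with simplices:

  0-simplices (7): [v_0], [v_1], [v_2], [v_3], [v_4], [v_5], [v_6]
  1-simplices (10): [v_0,v_1], [v_0,v_4], [v_1,v_2], [v_2,v_5], [v_2,v_6], [v_3,v_4], [v_3,v_5], [v_3,v_6], [v_4,v_5], [v_4,v_6]
  2-simplices (2): [v_3,v_4,v_5], [v_3,v_4,v_6]

giving chain groups C_0 ≅ Z^7, C_1 ≅ Z^10, C_2 ≅ Z^2.

∂_1: C_1 → C_0 is given by ∂[p,q] = [q] − [p]. For instance
  ∂[v_2,v_5] = [v_5] − [v_2].
The resulting 7×10 matrix has rank 6, and its Smith normal form has invariant factors (1,1,1,1,1,1).

Boundary ∂_2: C_2 → C_1 maps a triangle to the signed sum of its edges. For instance
  ∂[v_3,v_4,v_5] = [v_4,v_5] − [v_3,v_5] + [v_3,v_4],
  ∂[v_3,v_4,v_6] = [v_4,v_6] − [v_3,v_6] + [v_3,v_4].
The resulting 10×2 matrix has rank 2, and its Smith normal form has invariant factors (1,1).

Now H_k = ker ∂_k / im ∂_{k+1}, so:

  H_0: rank C_0 − rank ∂_1 = 7 − 6 = 1, and the invariant factors of ∂_1 are all 1, so H_0 = Z.
  H_1: rank ker ∂_1 − rank ∂_2 = (10 − 6) − 2 = 2, and the invariant factors of ∂_2 are all 1, so H_1 = Z^2.
  H_2: rank ker ∂_2 − rank ∂_3 = (2 − 2) − 0 = 0, and there is no ∂_3, so H_2 = 0.

As a check, the Euler characteristic is 7 − 10 + 2 = -1, which agrees with 1 − 2 + 0 = -1.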